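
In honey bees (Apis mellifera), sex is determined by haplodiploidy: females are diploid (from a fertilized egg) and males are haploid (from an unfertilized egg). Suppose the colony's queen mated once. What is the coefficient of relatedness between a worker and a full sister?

Haplodiploid full sisters inherit their father's entire haploid genome identically (contributing 1/2) and on average half of their mother's contribution (1/2 · 1/2 = 1/4); r = 1/2 + 1/4 = 3/4.

0.75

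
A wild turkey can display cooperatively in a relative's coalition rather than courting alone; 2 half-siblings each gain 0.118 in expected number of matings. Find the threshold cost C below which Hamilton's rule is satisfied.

0.059

r to a half-sibling = 0.25 (half-sibs share one parent — one path of length 2: r = (1/2)^2 = 1/4).
Hamilton's rule: n·r·B > C, so the trait is favored while C < n·r·B = 2·0.25·0.118 = 0.059.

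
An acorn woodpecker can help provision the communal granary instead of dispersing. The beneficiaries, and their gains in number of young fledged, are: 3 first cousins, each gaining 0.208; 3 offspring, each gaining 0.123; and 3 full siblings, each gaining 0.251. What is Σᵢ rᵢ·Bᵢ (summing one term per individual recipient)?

r to a first cousin = 0.125 (first cousins share one grandparent pair — two paths of length 4: r = 2·(1/2)^4 = 1/8).
r to an offspring = 1/2 (one parent–offspring link: r = (1/2)^1 = 1/2).
r to a full sibling = 1/2 (full sibs share both parents — two paths of length 2: r = 2·(1/2)^2 = 1/2).
Summing one r·B term per recipient: 3·0.125·0.208 + 3·0.5·0.123 + 3·0.5·0.251 = 0.639.

0.639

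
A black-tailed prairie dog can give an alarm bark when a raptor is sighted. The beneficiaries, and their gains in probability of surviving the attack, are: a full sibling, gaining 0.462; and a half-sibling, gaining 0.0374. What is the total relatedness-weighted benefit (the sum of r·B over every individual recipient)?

r to a full sibling = 0.5 (full sibs share both parents — two paths of length 2: r = 2·(1/2)^2 = 1/2).
r to a half-sibling = 1/4 (half-sibs share one parent — one path of length 2: r = (1/2)^2 = 1/4).
Summing one r·B term per recipient: 1·0.5·0.462 + 1·0.25·0.0374 = 0.24035.

0.24035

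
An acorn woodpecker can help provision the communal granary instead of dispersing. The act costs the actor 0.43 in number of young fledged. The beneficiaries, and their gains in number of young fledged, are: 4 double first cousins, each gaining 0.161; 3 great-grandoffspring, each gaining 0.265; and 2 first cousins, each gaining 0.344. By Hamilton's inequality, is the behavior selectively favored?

No

Hamilton's rule: the trait is favored when the sum of r·B over every recipient exceeds the actor's cost C.
r to a double first cousin = 1/4 (double first cousins share both grandparent pairs — four paths of length 4: r = 4·(1/2)^4 = 1/4).
r to a great-grandoffspring = 1/8 (three parent–offspring links: r = (1/2)^3 = 1/8).
r to a first cousin = 1/8 (first cousins share one grandparent pair — two paths of length 4: r = 2·(1/2)^4 = 1/8).
Summing one r·B term per recipient: 4·0.25·0.161 + 3·0.125·0.265 + 2·0.125·0.344 = 0.346375.
0.346375 < 0.43: the indirect benefit is less than the cost.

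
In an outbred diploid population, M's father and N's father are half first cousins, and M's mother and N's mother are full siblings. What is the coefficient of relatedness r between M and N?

With two independent routes of shared ancestry, r is the sum of the two contributions.
M and N are related in two ways: half second cousins through their fathers (r = 1/64) and first cousins through their mothers (r = 1/8).
r = 1/64 + 1/8 = 9/64 = 0.140625.

0.140625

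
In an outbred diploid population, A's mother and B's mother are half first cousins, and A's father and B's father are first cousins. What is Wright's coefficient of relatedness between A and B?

0.046875

Independent pedigree routes through distinct common ancestors add.
A and B are related in two ways: half second cousins through their mothers (r = 1/64) and second cousins through their fathers (r = 1/32).
r = 1/64 + 1/32 = 0.046875.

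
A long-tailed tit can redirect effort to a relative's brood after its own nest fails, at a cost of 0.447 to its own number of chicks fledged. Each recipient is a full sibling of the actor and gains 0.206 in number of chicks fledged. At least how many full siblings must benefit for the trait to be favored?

r to a full sibling = 0.5 (full sibs share both parents — two paths of length 2: r = 2·(1/2)^2 = 1/2).
Hamilton's rule: n·r·B > C  ⇒  n > C/(r·B) = 0.447/(0.5·0.206) = 4.34.
The smallest integer exceeding 4.34 is 5.

5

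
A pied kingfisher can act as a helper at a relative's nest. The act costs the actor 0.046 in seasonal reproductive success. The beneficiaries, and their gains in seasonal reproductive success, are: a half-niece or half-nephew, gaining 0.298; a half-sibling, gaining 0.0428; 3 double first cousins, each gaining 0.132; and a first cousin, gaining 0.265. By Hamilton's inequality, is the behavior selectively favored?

Hamilton's rule: the trait is favored when the sum of r·B over every recipient exceeds the actor's cost C.
r to a half-niece or half-nephew = 1/8 (half-aunt/uncle↔niece/nephew: one path of length 3: r = (1/2)^3 = 1/8).
r to a half-sibling = 1/4 (half-sibs share one parent — one path of length 2: r = (1/2)^2 = 1/4).
r to a double first cousin = 0.25 (double first cousins share both grandparent pairs — four paths of length 4: r = 4·(1/2)^4 = 1/4).
r to a first cousin = 0.125 (first cousins share one grandparent pair — two paths of length 4: r = 2·(1/2)^4 = 1/8).
Summing one r·B term per recipient: 1·0.125·0.298 + 1·0.25·0.0428 + 3·0.25·0.132 + 1·0.125·0.265 = 0.180075.
0.180075 > 0.046: the indirect benefit exceeds the cost.

Yes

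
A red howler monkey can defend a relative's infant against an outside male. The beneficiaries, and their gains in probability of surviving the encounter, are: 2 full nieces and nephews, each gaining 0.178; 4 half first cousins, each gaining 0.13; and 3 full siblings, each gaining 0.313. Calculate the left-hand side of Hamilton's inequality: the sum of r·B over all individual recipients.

0.591

r to a full niece or nephew = 1/4 (full aunt/uncle↔niece/nephew: two paths of length 3 through the shared grandparent pair: r = 2·(1/2)^3 = 1/4).
r to a half first cousin = 1/16 (half first cousins share one grandparent — one path of length 4: r = (1/2)^4 = 1/16).
r to a full sibling = 1/2 (full sibs share both parents — two paths of length 2: r = 2·(1/2)^2 = 1/2).
Summing one r·B term per recipient: 2·0.25·0.178 + 4·0.0625·0.13 + 3·0.5·0.313 = 0.591.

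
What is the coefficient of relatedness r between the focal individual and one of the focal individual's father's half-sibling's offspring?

Each parent–offspring link contributes a factor of 1/2, and independent paths through distinct common ancestors add.
Half first cousins share one grandparent — one path of length 4: r = (1/2)^4 = 1/16.

0.0625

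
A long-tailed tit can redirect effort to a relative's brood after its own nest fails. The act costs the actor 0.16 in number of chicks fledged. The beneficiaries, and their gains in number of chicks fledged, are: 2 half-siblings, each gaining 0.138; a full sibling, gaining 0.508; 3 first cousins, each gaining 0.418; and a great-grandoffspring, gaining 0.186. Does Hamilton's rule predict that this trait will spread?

Hamilton's rule: the trait is favored when the sum of r·B over every recipient exceeds the actor's cost C.
r to a half-sibling = 1/4 (half-sibs share one parent — one path of length 2: r = (1/2)^2 = 1/4).
r to a full sibling = 1/2 (full sibs share both parents — two paths of length 2: r = 2·(1/2)^2 = 1/2).
r to a first cousin = 1/8 (first cousins share one grandparent pair — two paths of length 4: r = 2·(1/2)^4 = 1/8).
r to a great-grandoffspring = 1/8 (three parent–offspring links: r = (1/2)^3 = 1/8).
Summing one r·B term per recipient: 2·0.25·0.138 + 1·0.5·0.508 + 3·0.125·0.418 + 1·0.125·0.186 = 0.503.
0.503 > 0.16: the indirect benefit exceeds the cost.

Yes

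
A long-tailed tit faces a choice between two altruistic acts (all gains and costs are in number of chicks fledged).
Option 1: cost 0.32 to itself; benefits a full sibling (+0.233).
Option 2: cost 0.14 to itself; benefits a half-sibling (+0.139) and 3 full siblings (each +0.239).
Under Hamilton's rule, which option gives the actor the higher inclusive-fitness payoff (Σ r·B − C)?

Option 2

Option 1: r to a full sibling = 0.5.
Option 1: Σ r·B − C = (1·0.5·0.233) − 0.32 = -0.2035.
Option 2: r to a half-sibling = 0.25.
Option 2: r to a full sibling = 0.5.
Option 2: Σ r·B − C = (1·0.25·0.139 + 3·0.5·0.239) − 0.14 = 0.25325.
Option 2 has the higher net inclusive-fitness payoff.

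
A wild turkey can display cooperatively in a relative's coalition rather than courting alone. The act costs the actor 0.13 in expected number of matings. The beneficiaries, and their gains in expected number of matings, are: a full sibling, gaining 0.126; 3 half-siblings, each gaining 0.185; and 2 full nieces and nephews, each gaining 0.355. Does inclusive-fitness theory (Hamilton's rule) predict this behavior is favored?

Hamilton's rule: the trait is favored when the sum of r·B over every recipient exceeds the actor's cost C.
r to a full sibling = 0.5 (full sibs share both parents — two paths of length 2: r = 2·(1/2)^2 = 1/2).
r to a half-sibling = 1/4 (half-sibs share one parent — one path of length 2: r = (1/2)^2 = 1/4).
r to a full niece or nephew = 0.25 (full aunt/uncle↔niece/nephew: two paths of length 3 through the shared grandparent pair: r = 2·(1/2)^3 = 1/4).
Summing one r·B term per recipient: 1·0.5·0.126 + 3·0.25·0.185 + 2·0.25·0.355 = 0.37925.
0.37925 > 0.13: the indirect benefit exceeds the cost.

Yes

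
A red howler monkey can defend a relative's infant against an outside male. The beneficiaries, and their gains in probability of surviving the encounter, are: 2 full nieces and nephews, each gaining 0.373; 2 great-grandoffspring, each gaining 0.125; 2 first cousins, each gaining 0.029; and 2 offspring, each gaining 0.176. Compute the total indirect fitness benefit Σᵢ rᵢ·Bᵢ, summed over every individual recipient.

r to a full niece or nephew = 0.25 (full aunt/uncle↔niece/nephew: two paths of length 3 through the shared grandparent pair: r = 2·(1/2)^3 = 1/4).
r to a great-grandoffspring = 0.125 (three parent–offspring links: r = (1/2)^3 = 1/8).
r to a first cousin = 0.125 (first cousins share one grandparent pair — two paths of length 4: r = 2·(1/2)^4 = 1/8).
r to an offspring = 1/2 (one parent–offspring link: r = (1/2)^1 = 1/2).
Summing one r·B term per recipient: 2·0.25·0.373 + 2·0.125·0.125 + 2·0.125·0.029 + 2·0.5·0.176 = 0.401.

0.401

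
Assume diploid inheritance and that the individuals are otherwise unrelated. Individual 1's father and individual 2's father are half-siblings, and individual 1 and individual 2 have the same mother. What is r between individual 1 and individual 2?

0.3125

Relatedness sums over independent paths through distinct common ancestors.
Individual 1 and individual 2 are related in two ways: half first cousins through their fathers (r = 1/16) and half-sibs through their shared mother (r = 1/4).
r = 1/16 + 1/4 = 0.3125.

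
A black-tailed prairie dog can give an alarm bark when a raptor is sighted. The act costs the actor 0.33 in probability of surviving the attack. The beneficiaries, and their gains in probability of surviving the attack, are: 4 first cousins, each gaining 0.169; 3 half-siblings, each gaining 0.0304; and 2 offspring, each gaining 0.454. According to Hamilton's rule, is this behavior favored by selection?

Yes

Hamilton's rule: the trait is favored when the sum of r·B over every recipient exceeds the actor's cost C.
r to a first cousin = 1/8 (first cousins share one grandparent pair — two paths of length 4: r = 2·(1/2)^4 = 1/8).
r to a half-sibling = 1/4 (half-sibs share one parent — one path of length 2: r = (1/2)^2 = 1/4).
r to an offspring = 0.5 (one parent–offspring link: r = (1/2)^1 = 1/2).
Summing one r·B term per recipient: 4·0.125·0.169 + 3·0.25·0.0304 + 2·0.5·0.454 = 0.5613.
0.5613 > 0.33: the indirect benefit exceeds the cost.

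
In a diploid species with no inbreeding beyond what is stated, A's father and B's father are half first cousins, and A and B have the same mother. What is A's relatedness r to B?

0.265625

With two independent routes of shared ancestry, r is the sum of the two contributions.
A and B are related in two ways: half second cousins through their fathers (r = 1/64) and half-sibs through their shared mother (r = 1/4).
r = 1/64 + 1/4 = 17/64 = 0.265625.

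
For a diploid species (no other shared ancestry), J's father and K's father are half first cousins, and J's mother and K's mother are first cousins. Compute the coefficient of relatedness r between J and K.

Independent pedigree routes through distinct common ancestors add.
J and K are related in two ways: half second cousins through their fathers (r = 1/64) and second cousins through their mothers (r = 1/32).
r = 1/64 + 1/32 = 0.046875.

0.046875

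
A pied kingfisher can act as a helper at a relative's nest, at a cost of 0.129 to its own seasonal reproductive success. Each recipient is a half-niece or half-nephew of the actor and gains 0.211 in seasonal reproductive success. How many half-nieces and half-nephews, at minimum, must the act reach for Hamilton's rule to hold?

r to a half-niece or half-nephew = 0.125 (half-aunt/uncle↔niece/nephew: one path of length 3: r = (1/2)^3 = 1/8).
Hamilton's rule: n·r·B > C  ⇒  n > C/(r·B) = 0.129/(0.125·0.211) = 4.891.
The smallest integer exceeding 4.891 is 5.

5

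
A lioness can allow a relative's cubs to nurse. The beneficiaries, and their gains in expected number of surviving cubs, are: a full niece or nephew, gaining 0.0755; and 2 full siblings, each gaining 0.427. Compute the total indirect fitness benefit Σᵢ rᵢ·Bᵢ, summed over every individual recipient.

0.445875

r to a full niece or nephew = 1/4 (full aunt/uncle↔niece/nephew: two paths of length 3 through the shared grandparent pair: r = 2·(1/2)^3 = 1/4).
r to a full sibling = 0.5 (full sibs share both parents — two paths of length 2: r = 2·(1/2)^2 = 1/2).
Summing one r·B term per recipient: 1·0.25·0.0755 + 2·0.5·0.427 = 0.445875.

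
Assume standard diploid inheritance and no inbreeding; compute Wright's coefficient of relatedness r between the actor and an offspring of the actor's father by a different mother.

0.25

Each parent–offspring link contributes a factor of 1/2, and independent paths through distinct common ancestors add.
Half-sibs share one parent — one path of length 2: r = (1/2)^2 = 1/4.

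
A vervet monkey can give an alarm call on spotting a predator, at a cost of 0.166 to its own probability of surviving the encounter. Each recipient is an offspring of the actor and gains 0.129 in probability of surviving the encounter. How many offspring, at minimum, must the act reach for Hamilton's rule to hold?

r to an offspring = 0.5 (one parent–offspring link: r = (1/2)^1 = 1/2).
Hamilton's rule: n·r·B > C  ⇒  n > C/(r·B) = 0.166/(0.5·0.129) = 2.574.
The smallest integer exceeding 2.574 is 3.

3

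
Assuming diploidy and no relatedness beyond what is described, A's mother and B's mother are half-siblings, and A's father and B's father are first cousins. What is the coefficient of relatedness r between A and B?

0.09375

Relatedness sums over independent paths through distinct common ancestors.
A and B are related in two ways: half first cousins through their mothers (r = 1/16) and second cousins through their fathers (r = 1/32).
r = 1/16 + 1/32 = 3/32 = 0.09375.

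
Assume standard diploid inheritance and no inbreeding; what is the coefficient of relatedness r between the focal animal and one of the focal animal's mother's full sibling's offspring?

Each parent–offspring link contributes a factor of 1/2, and independent paths through distinct common ancestors add.
First cousins share one grandparent pair — two paths of length 4: r = 2·(1/2)^4 = 1/8.

0.125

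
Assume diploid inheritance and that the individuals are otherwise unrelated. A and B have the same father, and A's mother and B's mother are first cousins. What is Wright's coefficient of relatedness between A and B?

0.28125

Relatedness sums over independent paths through distinct common ancestors.
A and B are related in two ways: half-sibs through their shared father (r = 1/4) and second cousins through their mothers (r = 1/32).
r = 1/4 + 1/32 = 9/32 = 0.28125.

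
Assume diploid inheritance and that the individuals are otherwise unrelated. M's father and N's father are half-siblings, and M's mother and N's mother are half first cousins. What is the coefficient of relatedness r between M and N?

0.078125

Independent pedigree routes through distinct common ancestors add.
M and N are related in two ways: half first cousins through their fathers (r = 1/16) and half second cousins through their mothers (r = 1/64).
r = 1/16 + 1/64 = 0.078125.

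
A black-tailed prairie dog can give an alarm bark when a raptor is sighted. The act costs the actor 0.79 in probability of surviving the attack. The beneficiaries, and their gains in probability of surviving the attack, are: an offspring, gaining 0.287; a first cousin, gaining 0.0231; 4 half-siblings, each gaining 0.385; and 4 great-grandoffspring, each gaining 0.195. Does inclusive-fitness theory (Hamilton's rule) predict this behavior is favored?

Hamilton's rule: the trait is favored when the sum of r·B over every recipient exceeds the actor's cost C.
r to an offspring = 1/2 (one parent–offspring link: r = (1/2)^1 = 1/2).
r to a first cousin = 0.125 (first cousins share one grandparent pair — two paths of length 4: r = 2·(1/2)^4 = 1/8).
r to a half-sibling = 0.25 (half-sibs share one parent — one path of length 2: r = (1/2)^2 = 1/4).
r to a great-grandoffspring = 1/8 (three parent–offspring links: r = (1/2)^3 = 1/8).
Summing one r·B term per recipient: 1·0.5·0.287 + 1·0.125·0.0231 + 4·0.25·0.385 + 4·0.125·0.195 = 0.6288875.
0.6288875 < 0.79: the indirect benefit is less than the cost.

No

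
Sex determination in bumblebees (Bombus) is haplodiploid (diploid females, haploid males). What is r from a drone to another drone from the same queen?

Haploid brothers each carry a random half of the queen's diploid genome, so on average they share half: r = 1/2.

0.5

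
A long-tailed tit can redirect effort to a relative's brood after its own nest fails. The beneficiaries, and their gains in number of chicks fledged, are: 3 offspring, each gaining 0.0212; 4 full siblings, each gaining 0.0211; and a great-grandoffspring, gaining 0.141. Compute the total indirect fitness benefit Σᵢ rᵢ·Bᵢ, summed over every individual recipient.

0.091625

r to an offspring = 1/2 (one parent–offspring link: r = (1/2)^1 = 1/2).
r to a full sibling = 0.5 (full sibs share both parents — two paths of length 2: r = 2·(1/2)^2 = 1/2).
r to a great-grandoffspring = 1/8 (three parent–offspring links: r = (1/2)^3 = 1/8).
Summing one r·B term per recipient: 3·0.5·0.0212 + 4·0.5·0.0211 + 1·0.125·0.141 = 0.091625.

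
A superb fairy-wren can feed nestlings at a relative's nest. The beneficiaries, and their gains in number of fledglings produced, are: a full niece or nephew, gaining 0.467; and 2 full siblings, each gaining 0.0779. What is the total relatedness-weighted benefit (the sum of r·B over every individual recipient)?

r to a full niece or nephew = 0.25 (full aunt/uncle↔niece/nephew: two paths of length 3 through the shared grandparent pair: r = 2·(1/2)^3 = 1/4).
r to a full sibling = 0.5 (full sibs share both parents — two paths of length 2: r = 2·(1/2)^2 = 1/2).
Summing one r·B term per recipient: 1·0.25·0.467 + 2·0.5·0.0779 = 0.19465.

0.19465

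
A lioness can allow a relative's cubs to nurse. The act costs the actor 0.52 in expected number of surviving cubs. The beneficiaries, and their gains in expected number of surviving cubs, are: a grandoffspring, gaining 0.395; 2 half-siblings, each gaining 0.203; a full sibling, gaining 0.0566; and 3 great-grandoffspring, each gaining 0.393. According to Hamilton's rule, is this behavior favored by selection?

Hamilton's rule: the trait is favored when the sum of r·B over every recipient exceeds the actor's cost C.
r to a grandoffspring = 1/4 (two parent–offspring links: r = (1/2)^2 = 1/4).
r to a half-sibling = 0.25 (half-sibs share one parent — one path of length 2: r = (1/2)^2 = 1/4).
r to a full sibling = 1/2 (full sibs share both parents — two paths of length 2: r = 2·(1/2)^2 = 1/2).
r to a great-grandoffspring = 0.125 (three parent–offspring links: r = (1/2)^3 = 1/8).
Summing one r·B term per recipient: 1·0.25·0.395 + 2·0.25·0.203 + 1·0.5·0.0566 + 3·0.125·0.393 = 0.375925.
0.375925 < 0.52: the indirect benefit is less than the cost.

No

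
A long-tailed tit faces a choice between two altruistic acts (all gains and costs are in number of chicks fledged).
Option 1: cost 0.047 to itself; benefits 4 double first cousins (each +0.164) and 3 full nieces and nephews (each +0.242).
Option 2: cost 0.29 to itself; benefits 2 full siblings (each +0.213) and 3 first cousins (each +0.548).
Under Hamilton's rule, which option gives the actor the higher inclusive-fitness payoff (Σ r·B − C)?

Option 1: r to a double first cousin = 0.25.
Option 1: r to a full niece or nephew = 0.25.
Option 1: Σ r·B − C = (4·0.25·0.164 + 3·0.25·0.242) − 0.047 = 0.2985.
Option 2: r to a full sibling = 0.5.
Option 2: r to a first cousin = 0.125.
Option 2: Σ r·B − C = (2·0.5·0.213 + 3·0.125·0.548) − 0.29 = 0.1285.
Option 1 has the higher net inclusive-fitness payoff.

Option 1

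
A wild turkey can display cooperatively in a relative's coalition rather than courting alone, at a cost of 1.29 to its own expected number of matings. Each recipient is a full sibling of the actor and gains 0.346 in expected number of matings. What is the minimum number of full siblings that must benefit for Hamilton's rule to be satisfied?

8

r to a full sibling = 1/2 (full sibs share both parents — two paths of length 2: r = 2·(1/2)^2 = 1/2).
Hamilton's rule: n·r·B > C  ⇒  n > C/(r·B) = 1.29/(0.5·0.346) = 7.457.
The smallest integer exceeding 7.457 is 8.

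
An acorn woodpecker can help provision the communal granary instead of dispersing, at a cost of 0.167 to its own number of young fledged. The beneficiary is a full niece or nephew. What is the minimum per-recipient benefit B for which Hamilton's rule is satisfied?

0.668

r to a full niece or nephew = 0.25 (full aunt/uncle↔niece/nephew: two paths of length 3 through the shared grandparent pair: r = 2·(1/2)^3 = 1/4).
Hamilton's rule with n recipients of equal r: n·r·B > C, so B > C/(n·r) = 0.167/(1·0.25) = 0.668.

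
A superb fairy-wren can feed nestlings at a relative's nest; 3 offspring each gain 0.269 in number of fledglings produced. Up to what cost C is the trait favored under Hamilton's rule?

r to an offspring = 0.5 (one parent–offspring link: r = (1/2)^1 = 1/2).
Hamilton's rule: n·r·B > C, so the trait is favored while C < n·r·B = 3·0.5·0.269 = 0.4035.

0.4035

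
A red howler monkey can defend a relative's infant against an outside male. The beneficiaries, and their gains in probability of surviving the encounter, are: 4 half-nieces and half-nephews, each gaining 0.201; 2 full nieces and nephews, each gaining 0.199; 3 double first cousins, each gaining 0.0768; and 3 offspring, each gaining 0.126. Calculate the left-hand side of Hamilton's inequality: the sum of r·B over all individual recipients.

0.4466

r to a half-niece or half-nephew = 1/8 (half-aunt/uncle↔niece/nephew: one path of length 3: r = (1/2)^3 = 1/8).
r to a full niece or nephew = 1/4 (full aunt/uncle↔niece/nephew: two paths of length 3 through the shared grandparent pair: r = 2·(1/2)^3 = 1/4).
r to a double first cousin = 0.25 (double first cousins share both grandparent pairs — four paths of length 4: r = 4·(1/2)^4 = 1/4).
r to an offspring = 0.5 (one parent–offspring link: r = (1/2)^1 = 1/2).
Summing one r·B term per recipient: 4·0.125·0.201 + 2·0.25·0.199 + 3·0.25·0.0768 + 3·0.5·0.126 = 0.4466.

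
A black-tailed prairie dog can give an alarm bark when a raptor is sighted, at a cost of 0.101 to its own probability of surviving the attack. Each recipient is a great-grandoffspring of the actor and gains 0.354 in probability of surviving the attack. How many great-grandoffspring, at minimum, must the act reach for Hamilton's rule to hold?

r to a great-grandoffspring = 0.125 (three parent–offspring links: r = (1/2)^3 = 1/8).
Hamilton's rule: n·r·B > C  ⇒  n > C/(r·B) = 0.101/(0.125·0.354) = 2.282.
The smallest integer exceeding 2.282 is 3.

3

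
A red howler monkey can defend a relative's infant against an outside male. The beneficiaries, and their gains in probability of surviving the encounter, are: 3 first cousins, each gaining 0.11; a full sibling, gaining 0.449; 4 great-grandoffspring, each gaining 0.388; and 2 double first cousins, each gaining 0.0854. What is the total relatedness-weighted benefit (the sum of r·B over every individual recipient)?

0.50245

r to a first cousin = 1/8 (first cousins share one grandparent pair — two paths of length 4: r = 2·(1/2)^4 = 1/8).
r to a full sibling = 1/2 (full sibs share both parents — two paths of length 2: r = 2·(1/2)^2 = 1/2).
r to a great-grandoffspring = 1/8 (three parent–offspring links: r = (1/2)^3 = 1/8).
r to a double first cousin = 0.25 (double first cousins share both grandparent pairs — four paths of length 4: r = 4·(1/2)^4 = 1/4).
Summing one r·B term per recipient: 3·0.125·0.11 + 1·0.5·0.449 + 4·0.125·0.388 + 2·0.25·0.0854 = 0.50245.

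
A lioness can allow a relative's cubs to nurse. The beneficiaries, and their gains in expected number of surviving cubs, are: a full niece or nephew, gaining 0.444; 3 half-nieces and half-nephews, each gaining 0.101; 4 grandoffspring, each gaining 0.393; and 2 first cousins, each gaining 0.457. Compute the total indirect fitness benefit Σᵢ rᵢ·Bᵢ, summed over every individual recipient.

r to a full niece or nephew = 0.25 (full aunt/uncle↔niece/nephew: two paths of length 3 through the shared grandparent pair: r = 2·(1/2)^3 = 1/4).
r to a half-niece or half-nephew = 1/8 (half-aunt/uncle↔niece/nephew: one path of length 3: r = (1/2)^3 = 1/8).
r to a grandoffspring = 0.25 (two parent–offspring links: r = (1/2)^2 = 1/4).
r to a first cousin = 0.125 (first cousins share one grandparent pair — two paths of length 4: r = 2·(1/2)^4 = 1/8).
Summing one r·B term per recipient: 1·0.25·0.444 + 3·0.125·0.101 + 4·0.25·0.393 + 2·0.125·0.457 = 0.656125.

0.656125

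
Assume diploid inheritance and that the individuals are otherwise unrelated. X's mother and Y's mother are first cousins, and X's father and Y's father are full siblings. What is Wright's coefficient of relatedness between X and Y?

0.15625

With two independent routes of shared ancestry, r is the sum of the two contributions.
X and Y are related in two ways: second cousins through their mothers (r = 1/32) and first cousins through their fathers (r = 1/8).
r = 1/32 + 1/8 = 0.15625.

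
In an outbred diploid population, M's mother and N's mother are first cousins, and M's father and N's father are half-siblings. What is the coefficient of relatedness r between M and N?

0.09375

Wright's path rule: contributions from independent ancestry routes add.
M and N are related in two ways: second cousins through their mothers (r = 1/32) and half first cousins through their fathers (r = 1/16).
r = 1/32 + 1/16 = 3/32 = 0.09375.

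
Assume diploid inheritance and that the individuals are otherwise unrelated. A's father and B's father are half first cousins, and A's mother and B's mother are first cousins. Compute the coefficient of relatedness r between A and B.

Wright's path rule: contributions from independent ancestry routes add.
A and B are related in two ways: half second cousins through their fathers (r = 1/64) and second cousins through their mothers (r = 1/32).
r = 1/64 + 1/32 = 3/64 = 0.046875.

0.046875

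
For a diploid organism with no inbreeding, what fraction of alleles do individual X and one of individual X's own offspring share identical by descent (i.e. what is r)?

Each parent–offspring link contributes a factor of 1/2, and independent paths through distinct common ancestors add.
One parent–offspring link: r = (1/2)^1 = 1/2.

0.5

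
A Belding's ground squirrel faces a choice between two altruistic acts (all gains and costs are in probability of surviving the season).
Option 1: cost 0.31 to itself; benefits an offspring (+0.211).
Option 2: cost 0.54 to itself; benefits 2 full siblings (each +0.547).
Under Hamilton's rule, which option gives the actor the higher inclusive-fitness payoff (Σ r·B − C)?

Option 1: r to an offspring = 0.5.
Option 1: Σ r·B − C = (1·0.5·0.211) − 0.31 = -0.2045.
Option 2: r to a full sibling = 0.5.
Option 2: Σ r·B − C = (2·0.5·0.547) − 0.54 = 0.007.
Option 2 has the higher net inclusive-fitness payoff.

Option 2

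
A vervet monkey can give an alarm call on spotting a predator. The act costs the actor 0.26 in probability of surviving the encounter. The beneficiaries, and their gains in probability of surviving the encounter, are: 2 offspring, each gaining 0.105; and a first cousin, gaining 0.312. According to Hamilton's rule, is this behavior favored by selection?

Hamilton's rule: the trait is favored when the sum of r·B over every recipient exceeds the actor's cost C.
r to an offspring = 1/2 (one parent–offspring link: r = (1/2)^1 = 1/2).
r to a first cousin = 0.125 (first cousins share one grandparent pair — two paths of length 4: r = 2·(1/2)^4 = 1/8).
Summing one r·B term per recipient: 2·0.5·0.105 + 1·0.125·0.312 = 0.144.
0.144 < 0.26: the indirect benefit is less than the cost.

No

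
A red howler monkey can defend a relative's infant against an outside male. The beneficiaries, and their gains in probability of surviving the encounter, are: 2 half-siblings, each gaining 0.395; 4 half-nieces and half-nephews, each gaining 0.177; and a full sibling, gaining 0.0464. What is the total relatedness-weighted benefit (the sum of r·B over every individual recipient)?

r to a half-sibling = 0.25 (half-sibs share one parent — one path of length 2: r = (1/2)^2 = 1/4).
r to a half-niece or half-nephew = 0.125 (half-aunt/uncle↔niece/nephew: one path of length 3: r = (1/2)^3 = 1/8).
r to a full sibling = 0.5 (full sibs share both parents — two paths of length 2: r = 2·(1/2)^2 = 1/2).
Summing one r·B term per recipient: 2·0.25·0.395 + 4·0.125·0.177 + 1·0.5·0.0464 = 0.3092.

0.3092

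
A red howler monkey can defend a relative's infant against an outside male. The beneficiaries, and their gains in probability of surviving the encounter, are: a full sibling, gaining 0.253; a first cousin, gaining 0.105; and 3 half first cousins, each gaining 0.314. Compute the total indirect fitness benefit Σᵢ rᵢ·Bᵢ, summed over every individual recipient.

r to a full sibling = 0.5 (full sibs share both parents — two paths of length 2: r = 2·(1/2)^2 = 1/2).
r to a first cousin = 1/8 (first cousins share one grandparent pair — two paths of length 4: r = 2·(1/2)^4 = 1/8).
r to a half first cousin = 1/16 (half first cousins share one grandparent — one path of length 4: r = (1/2)^4 = 1/16).
Summing one r·B term per recipient: 1·0.5·0.253 + 1·0.125·0.105 + 3·0.0625·0.314 = 0.1985.

0.1985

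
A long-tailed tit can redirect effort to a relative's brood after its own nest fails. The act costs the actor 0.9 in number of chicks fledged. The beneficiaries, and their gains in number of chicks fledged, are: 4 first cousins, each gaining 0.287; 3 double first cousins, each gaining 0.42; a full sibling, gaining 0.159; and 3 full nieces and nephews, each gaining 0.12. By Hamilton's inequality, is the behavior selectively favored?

Hamilton's rule: the trait is favored when the sum of r·B over every recipient exceeds the actor's cost C.
r to a first cousin = 1/8 (first cousins share one grandparent pair — two paths of length 4: r = 2·(1/2)^4 = 1/8).
r to a double first cousin = 1/4 (double first cousins share both grandparent pairs — four paths of length 4: r = 4·(1/2)^4 = 1/4).
r to a full sibling = 0.5 (full sibs share both parents — two paths of length 2: r = 2·(1/2)^2 = 1/2).
r to a full niece or nephew = 1/4 (full aunt/uncle↔niece/nephew: two paths of length 3 through the shared grandparent pair: r = 2·(1/2)^3 = 1/4).
Summing one r·B term per recipient: 4·0.125·0.287 + 3·0.25·0.42 + 1·0.5·0.159 + 3·0.25·0.12 = 0.628.
0.628 < 0.9: the indirect benefit is less than the cost.

No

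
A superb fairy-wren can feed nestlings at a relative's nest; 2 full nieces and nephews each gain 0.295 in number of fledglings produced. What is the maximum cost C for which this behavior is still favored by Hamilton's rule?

0.1475

r to a full niece or nephew = 1/4 (full aunt/uncle↔niece/nephew: two paths of length 3 through the shared grandparent pair: r = 2·(1/2)^3 = 1/4).
Hamilton's rule: n·r·B > C, so the trait is favored while C < n·r·B = 2·0.25·0.295 = 0.1475.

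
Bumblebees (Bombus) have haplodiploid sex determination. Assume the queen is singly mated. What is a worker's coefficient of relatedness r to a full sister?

0.75

Haplodiploid full sisters inherit their father's entire haploid genome identically (contributing 1/2) and on average half of their mother's contribution (1/2 · 1/2 = 1/4); r = 1/2 + 1/4 = 3/4.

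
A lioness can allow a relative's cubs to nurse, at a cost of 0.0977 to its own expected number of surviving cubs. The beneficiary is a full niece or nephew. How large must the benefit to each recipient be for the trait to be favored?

0.3908

r to a full niece or nephew = 1/4 (full aunt/uncle↔niece/nephew: two paths of length 3 through the shared grandparent pair: r = 2·(1/2)^3 = 1/4).
Hamilton's rule with n recipients of equal r: n·r·B > C, so B > C/(n·r) = 0.0977/(1·0.25) = 0.3908.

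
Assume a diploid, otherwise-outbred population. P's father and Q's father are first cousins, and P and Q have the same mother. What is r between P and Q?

Relatedness sums over independent paths through distinct common ancestors.
P and Q are related in two ways: second cousins through their fathers (r = 1/32) and half-sibs through their shared mother (r = 1/4).
r = 1/32 + 1/4 = 9/32 = 0.28125.

0.28125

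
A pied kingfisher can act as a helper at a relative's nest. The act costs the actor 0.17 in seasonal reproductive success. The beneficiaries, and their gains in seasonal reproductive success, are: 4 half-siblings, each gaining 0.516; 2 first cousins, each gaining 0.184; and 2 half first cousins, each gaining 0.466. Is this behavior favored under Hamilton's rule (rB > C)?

Yes

Hamilton's rule: the trait is favored when the sum of r·B over every recipient exceeds the actor's cost C.
r to a half-sibling = 1/4 (half-sibs share one parent — one path of length 2: r = (1/2)^2 = 1/4).
r to a first cousin = 0.125 (first cousins share one grandparent pair — two paths of length 4: r = 2·(1/2)^4 = 1/8).
r to a half first cousin = 0.0625 (half first cousins share one grandparent — one path of length 4: r = (1/2)^4 = 1/16).
Summing one r·B term per recipient: 4·0.25·0.516 + 2·0.125·0.184 + 2·0.0625·0.466 = 0.62025.
0.62025 > 0.17: the indirect benefit exceeds the cost.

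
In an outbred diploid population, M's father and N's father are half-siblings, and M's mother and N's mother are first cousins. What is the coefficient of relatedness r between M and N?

0.09375

Independent pedigree routes through distinct common ancestors add.
M and N are related in two ways: half first cousins through their fathers (r = 1/16) and second cousins through their mothers (r = 1/32).
r = 1/16 + 1/32 = 3/32 = 0.09375.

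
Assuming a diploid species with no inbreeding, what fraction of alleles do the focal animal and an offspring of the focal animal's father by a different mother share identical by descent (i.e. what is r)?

Each parent–offspring link contributes a factor of 1/2, and independent paths through distinct common ancestors add.
Half-sibs share one parent — one path of length 2: r = (1/2)^2 = 1/4.

0.25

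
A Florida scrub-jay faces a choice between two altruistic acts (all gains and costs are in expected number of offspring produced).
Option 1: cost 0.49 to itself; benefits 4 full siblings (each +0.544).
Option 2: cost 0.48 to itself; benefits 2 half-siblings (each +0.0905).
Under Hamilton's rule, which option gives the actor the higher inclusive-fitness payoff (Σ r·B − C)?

Option 1

Option 1: r to a full sibling = 0.5.
Option 1: Σ r·B − C = (4·0.5·0.544) − 0.49 = 0.598.
Option 2: r to a half-sibling = 0.25.
Option 2: Σ r·B − C = (2·0.25·0.0905) − 0.48 = -0.43475.
Option 1 has the higher net inclusive-fitness payoff.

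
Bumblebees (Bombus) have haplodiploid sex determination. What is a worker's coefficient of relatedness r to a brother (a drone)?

0.25

Her haploid brother carries none of their father's genes and a random half of their mother's genome; that half matches the maternal half of her own genome with probability 1/2: r = 1/2 · 1/2 = 1/4.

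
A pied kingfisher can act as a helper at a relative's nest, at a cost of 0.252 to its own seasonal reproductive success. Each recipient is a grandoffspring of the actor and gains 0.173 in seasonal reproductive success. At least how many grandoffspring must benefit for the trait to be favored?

r to a grandoffspring = 1/4 (two parent–offspring links: r = (1/2)^2 = 1/4).
Hamilton's rule: n·r·B > C  ⇒  n > C/(r·B) = 0.252/(0.25·0.173) = 5.827.
The smallest integer exceeding 5.827 is 6.

6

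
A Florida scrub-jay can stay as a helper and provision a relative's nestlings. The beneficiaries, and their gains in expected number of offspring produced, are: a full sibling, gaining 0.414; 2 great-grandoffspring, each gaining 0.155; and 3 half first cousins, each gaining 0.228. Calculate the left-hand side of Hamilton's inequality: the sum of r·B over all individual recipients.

r to a full sibling = 1/2 (full sibs share both parents — two paths of length 2: r = 2·(1/2)^2 = 1/2).
r to a great-grandoffspring = 1/8 (three parent–offspring links: r = (1/2)^3 = 1/8).
r to a half first cousin = 0.0625 (half first cousins share one grandparent — one path of length 4: r = (1/2)^4 = 1/16).
Summing one r·B term per recipient: 1·0.5·0.414 + 2·0.125·0.155 + 3·0.0625·0.228 = 0.2885.

0.2885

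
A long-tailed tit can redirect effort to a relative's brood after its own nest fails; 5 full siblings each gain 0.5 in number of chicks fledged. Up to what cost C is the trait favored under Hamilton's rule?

r to a full sibling = 0.5 (full sibs share both parents — two paths of length 2: r = 2·(1/2)^2 = 1/2).
Hamilton's rule: n·r·B > C, so the trait is favored while C < n·r·B = 5·0.5·0.5 = 1.25.

1.25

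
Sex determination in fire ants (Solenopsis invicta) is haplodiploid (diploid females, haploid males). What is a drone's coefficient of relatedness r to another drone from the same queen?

0.5

Haploid brothers each carry a random half of the queen's diploid genome, so on average they share half: r = 1/2.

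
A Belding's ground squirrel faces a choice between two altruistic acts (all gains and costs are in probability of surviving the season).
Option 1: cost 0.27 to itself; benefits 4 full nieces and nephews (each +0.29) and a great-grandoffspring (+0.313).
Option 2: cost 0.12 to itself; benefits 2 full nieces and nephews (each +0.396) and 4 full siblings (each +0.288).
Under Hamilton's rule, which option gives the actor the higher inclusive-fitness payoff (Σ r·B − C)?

Option 2

Option 1: r to a full niece or nephew = 0.25.
Option 1: r to a great-grandoffspring = 0.125.
Option 1: Σ r·B − C = (4·0.25·0.29 + 1·0.125·0.313) − 0.27 = 0.059125.
Option 2: r to a full niece or nephew = 0.25.
Option 2: r to a full sibling = 0.5.
Option 2: Σ r·B − C = (2·0.25·0.396 + 4·0.5·0.288) − 0.12 = 0.654.
Option 2 has the higher net inclusive-fitness payoff.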